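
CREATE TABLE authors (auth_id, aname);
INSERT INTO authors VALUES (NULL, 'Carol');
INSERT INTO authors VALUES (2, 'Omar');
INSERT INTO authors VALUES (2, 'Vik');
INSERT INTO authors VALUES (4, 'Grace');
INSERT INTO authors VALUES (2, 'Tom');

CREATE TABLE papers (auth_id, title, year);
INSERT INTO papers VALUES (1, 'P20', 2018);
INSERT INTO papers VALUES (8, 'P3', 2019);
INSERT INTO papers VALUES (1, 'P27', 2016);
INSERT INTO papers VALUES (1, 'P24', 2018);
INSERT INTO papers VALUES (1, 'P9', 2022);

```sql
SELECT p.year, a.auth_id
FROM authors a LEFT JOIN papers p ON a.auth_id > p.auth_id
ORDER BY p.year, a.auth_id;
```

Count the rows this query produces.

LEFT JOIN keeps every row from `authors`; unmatched rows get NULL for `papers`'s columns.
Matching on a.auth_id > p.auth_id. A NULL in a compared column never satisfies the condition.
- auth_id=NULL: no p row matches, row kept with p columns NULL.
- auth_id=2: 4 matching p row(s), so 4 row(s) emitted.
- auth_id=2: 4 matching p row(s), so 4 row(s) emitted.
- auth_id=4: 4 matching p row(s), so 4 row(s) emitted.
- auth_id=2: 4 matching p row(s), so 4 row(s) emitted.
Total: 16 matched + 1 padded = 17 rows.

17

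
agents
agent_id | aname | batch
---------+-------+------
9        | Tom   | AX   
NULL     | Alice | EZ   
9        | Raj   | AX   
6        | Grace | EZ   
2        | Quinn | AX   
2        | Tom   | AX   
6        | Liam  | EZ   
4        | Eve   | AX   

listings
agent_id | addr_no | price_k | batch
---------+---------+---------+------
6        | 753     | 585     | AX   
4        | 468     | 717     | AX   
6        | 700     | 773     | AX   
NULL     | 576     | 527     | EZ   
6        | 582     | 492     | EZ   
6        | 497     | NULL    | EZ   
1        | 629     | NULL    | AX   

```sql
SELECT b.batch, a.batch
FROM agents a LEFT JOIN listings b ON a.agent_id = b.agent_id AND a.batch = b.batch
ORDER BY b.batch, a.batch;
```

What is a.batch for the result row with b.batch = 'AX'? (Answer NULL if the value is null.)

AX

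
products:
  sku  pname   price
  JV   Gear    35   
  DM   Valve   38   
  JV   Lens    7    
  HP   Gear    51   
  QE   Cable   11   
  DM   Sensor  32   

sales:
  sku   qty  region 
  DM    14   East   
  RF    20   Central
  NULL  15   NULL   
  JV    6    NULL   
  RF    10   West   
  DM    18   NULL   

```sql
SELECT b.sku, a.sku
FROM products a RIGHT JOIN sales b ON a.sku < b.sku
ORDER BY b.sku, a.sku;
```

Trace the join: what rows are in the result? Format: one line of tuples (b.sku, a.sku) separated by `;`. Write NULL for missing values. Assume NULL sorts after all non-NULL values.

RIGHT JOIN keeps every row from `sales`; unmatched rows get NULL for `products`'s columns.
Matching on a.sku < b.sku. A NULL in a compared column never satisfies the condition.
Matched pairs: 15; unmatched b rows kept: 3.

(DM, NULL); (DM, NULL); (JV, DM); (JV, DM); (JV, HP); (RF, DM); (RF, DM); (RF, DM); (RF, DM); (RF, HP); (RF, HP); (RF, JV); (RF, JV); (RF, JV); (RF, JV); (RF, QE); (RF, QE); (NULL, NULL)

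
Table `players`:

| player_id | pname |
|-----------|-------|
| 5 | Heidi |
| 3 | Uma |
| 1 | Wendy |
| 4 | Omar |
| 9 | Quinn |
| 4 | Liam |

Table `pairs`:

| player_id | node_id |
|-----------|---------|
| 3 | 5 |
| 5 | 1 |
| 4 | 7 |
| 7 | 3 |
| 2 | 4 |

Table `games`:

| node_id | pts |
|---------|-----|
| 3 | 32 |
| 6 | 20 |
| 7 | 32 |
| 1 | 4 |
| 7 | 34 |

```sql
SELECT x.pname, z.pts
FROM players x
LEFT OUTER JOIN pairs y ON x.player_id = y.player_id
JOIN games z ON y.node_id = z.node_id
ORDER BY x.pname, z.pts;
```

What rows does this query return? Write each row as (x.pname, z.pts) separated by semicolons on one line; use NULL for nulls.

(Heidi, 4); (Liam, 32); (Liam, 34); (Omar, 32); (Omar, 34)

Evaluate left to right. First `players x LEFT JOIN pairs y` on player_id: 6 row(s).
Then INNER JOIN `games z` on node_id: keep only rows whose y.node_id appears in z.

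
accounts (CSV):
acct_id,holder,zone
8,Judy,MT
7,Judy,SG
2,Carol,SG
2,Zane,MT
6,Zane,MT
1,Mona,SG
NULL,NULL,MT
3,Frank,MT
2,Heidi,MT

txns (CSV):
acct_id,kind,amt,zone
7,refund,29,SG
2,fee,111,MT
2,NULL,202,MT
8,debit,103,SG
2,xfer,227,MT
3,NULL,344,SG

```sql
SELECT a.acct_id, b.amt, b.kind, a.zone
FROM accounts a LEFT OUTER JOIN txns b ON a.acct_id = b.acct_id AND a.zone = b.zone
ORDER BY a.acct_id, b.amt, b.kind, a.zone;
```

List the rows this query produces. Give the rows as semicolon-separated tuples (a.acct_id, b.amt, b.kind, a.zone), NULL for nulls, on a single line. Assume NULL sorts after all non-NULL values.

LEFT JOIN keeps every row from `accounts`; unmatched rows get NULL for `txns`'s columns.
Matching on a.acct_id = b.acct_id AND a.zone = b.zone. A NULL in a compared column never satisfies the condition.
Matched pairs: 7; unmatched a rows kept: 6.

(1, NULL, NULL, SG); (2, 111, fee, MT); (2, 111, fee, MT); (2, 202, NULL, MT); (2, 202, NULL, MT); (2, 227, xfer, MT); (2, 227, xfer, MT); (2, NULL, NULL, SG); (3, NULL, NULL, MT); (6, NULL, NULL, MT); (7, 29, refund, SG); (8, NULL, NULL, MT); (NULL, NULL, NULL, MT)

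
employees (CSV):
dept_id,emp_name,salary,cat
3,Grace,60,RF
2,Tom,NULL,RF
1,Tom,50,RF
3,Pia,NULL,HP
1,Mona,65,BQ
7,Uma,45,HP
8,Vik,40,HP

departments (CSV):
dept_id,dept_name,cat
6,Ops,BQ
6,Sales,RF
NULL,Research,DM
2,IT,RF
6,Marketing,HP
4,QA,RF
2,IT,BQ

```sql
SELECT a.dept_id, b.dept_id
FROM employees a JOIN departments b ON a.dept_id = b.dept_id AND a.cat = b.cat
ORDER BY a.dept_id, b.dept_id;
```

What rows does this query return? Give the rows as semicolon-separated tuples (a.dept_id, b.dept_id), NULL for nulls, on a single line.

(2, 2)

INNER JOIN keeps only pairs where the ON condition holds.
Matching on a.dept_id = b.dept_id AND a.cat = b.cat. A NULL in a compared column never satisfies the condition.
- a (dept_id=3, cat=RF) has no partner → excluded.
- a (dept_id=2, cat=RF) pairs with 1 row(s) of b.
- a (dept_id=1, cat=RF) has no partner → excluded.
- a (dept_id=3, cat=HP) has no partner → excluded.
- a (dept_id=1, cat=BQ) has no partner → excluded.
- a (dept_id=7, cat=HP) has no partner → excluded.
- a (dept_id=8, cat=HP) has no partner → excluded.
After projecting and ordering:
a.dept_id | b.dept_id
2 | 2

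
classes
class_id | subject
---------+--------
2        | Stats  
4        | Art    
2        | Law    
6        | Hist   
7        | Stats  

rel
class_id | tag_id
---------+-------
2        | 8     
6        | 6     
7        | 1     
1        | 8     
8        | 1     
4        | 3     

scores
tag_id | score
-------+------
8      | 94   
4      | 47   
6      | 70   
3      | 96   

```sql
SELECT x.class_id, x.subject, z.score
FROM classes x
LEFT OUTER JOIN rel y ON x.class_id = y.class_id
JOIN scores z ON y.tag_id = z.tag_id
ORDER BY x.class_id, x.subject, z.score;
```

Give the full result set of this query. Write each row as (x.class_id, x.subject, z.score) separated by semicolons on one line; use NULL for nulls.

Joins associate left-to-right: classes LEFT JOIN rel on class_id gives 5 intermediate row(s).
Then INNER JOIN `scores z` on tag_id: keep only rows whose y.tag_id appears in z.

(2, Law, 94); (2, Stats, 94); (4, Art, 96); (6, Hist, 70)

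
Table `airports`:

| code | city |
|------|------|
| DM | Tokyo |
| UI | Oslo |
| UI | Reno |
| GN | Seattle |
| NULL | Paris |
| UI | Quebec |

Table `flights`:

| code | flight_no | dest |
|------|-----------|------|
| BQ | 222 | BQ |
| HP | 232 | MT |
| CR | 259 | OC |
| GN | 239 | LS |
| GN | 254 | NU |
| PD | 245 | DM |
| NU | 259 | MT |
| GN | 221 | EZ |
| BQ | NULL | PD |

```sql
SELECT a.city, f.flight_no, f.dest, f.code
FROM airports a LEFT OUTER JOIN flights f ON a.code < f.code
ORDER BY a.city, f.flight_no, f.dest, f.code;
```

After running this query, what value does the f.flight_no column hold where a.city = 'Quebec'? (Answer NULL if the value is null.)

LEFT JOIN keeps every row from `airports`; unmatched rows get NULL for `flights`'s columns.
Matching on a.code < f.code. A NULL in a compared column never satisfies the condition.
- code=DM: 6 matching f row(s), so 6 row(s) emitted.
- code=UI: no f row matches, row kept with f columns NULL.
- code=UI: no f row matches, row kept with f columns NULL.
- code=GN: 3 matching f row(s), so 3 row(s) emitted.
- code=NULL: no f row matches, row kept with f columns NULL.
- code=UI: no f row matches, row kept with f columns NULL.

NULL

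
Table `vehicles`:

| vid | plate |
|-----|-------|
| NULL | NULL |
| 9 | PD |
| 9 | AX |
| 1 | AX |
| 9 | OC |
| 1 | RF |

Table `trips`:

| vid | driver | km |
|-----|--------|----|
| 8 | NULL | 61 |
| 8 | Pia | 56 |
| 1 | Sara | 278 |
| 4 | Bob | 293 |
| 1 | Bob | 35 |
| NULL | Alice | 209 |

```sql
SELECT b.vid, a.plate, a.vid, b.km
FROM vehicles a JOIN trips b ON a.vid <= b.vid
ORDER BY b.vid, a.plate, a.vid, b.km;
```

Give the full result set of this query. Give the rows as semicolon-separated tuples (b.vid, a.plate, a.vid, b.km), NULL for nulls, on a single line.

INNER JOIN keeps only pairs where the ON condition holds.
Matching on a.vid <= b.vid. A NULL in a compared column never satisfies the condition.
Matched pairs: 10.

(1, AX, 1, 35); (1, AX, 1, 278); (1, RF, 1, 35); (1, RF, 1, 278); (4, AX, 1, 293); (4, RF, 1, 293); (8, AX, 1, 56); (8, AX, 1, 61); (8, RF, 1, 56); (8, RF, 1, 61)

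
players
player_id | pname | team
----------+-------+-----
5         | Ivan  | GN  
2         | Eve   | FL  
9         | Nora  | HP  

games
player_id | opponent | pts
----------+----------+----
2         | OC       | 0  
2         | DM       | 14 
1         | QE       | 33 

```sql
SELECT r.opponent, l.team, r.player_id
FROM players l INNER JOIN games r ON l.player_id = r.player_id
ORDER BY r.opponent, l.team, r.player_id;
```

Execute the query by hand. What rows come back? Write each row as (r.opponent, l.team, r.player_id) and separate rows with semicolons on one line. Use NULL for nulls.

INNER JOIN keeps only pairs where the ON condition holds.
Matching on l.player_id = r.player_id.
Matched pairs: 2.

(DM, FL, 2); (OC, FL, 2)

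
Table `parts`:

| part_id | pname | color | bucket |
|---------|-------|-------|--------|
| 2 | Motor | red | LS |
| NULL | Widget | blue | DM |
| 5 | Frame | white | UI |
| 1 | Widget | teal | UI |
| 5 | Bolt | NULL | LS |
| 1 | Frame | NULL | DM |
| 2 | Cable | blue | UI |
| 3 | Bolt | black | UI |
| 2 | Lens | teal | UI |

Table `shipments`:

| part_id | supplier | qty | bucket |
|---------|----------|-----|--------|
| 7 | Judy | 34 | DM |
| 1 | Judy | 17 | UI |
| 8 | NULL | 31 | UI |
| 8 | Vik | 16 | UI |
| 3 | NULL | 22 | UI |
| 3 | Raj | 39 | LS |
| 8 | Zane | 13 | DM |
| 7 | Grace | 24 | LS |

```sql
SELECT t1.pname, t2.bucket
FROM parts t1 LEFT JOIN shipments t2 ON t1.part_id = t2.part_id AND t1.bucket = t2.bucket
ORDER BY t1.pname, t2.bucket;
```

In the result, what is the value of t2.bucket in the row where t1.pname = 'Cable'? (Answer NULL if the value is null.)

LEFT JOIN keeps every row from `parts`; unmatched rows get NULL for `shipments`'s columns.
Matching on t1.part_id = t2.part_id AND t1.bucket = t2.bucket. A NULL in a compared column never satisfies the condition.
- t1 row (part_id=2, bucket=LS): no match → kept, t2 columns NULL.
- t1 row (part_id=NULL, bucket=DM): no match → kept, t2 columns NULL.
- t1 row (part_id=5, bucket=UI): no match → kept, t2 columns NULL.
- t1 row (part_id=1, bucket=UI): matches 1 t2 row(s) → 1 output row(s).
- t1 row (part_id=5, bucket=LS): no match → kept, t2 columns NULL.
- t1 row (part_id=1, bucket=DM): no match → kept, t2 columns NULL.
- t1 row (part_id=2, bucket=UI): no match → kept, t2 columns NULL.
- t1 row (part_id=3, bucket=UI): matches 1 t2 row(s) → 1 output row(s).
- t1 row (part_id=2, bucket=UI): no match → kept, t2 columns NULL.

NULL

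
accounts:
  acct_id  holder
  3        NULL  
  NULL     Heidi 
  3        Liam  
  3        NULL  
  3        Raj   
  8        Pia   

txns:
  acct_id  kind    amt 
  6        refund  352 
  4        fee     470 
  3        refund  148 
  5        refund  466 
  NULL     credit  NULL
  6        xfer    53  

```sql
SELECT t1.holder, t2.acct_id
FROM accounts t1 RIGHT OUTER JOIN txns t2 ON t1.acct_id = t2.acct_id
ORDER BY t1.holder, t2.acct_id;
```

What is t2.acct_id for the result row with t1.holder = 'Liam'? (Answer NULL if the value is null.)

RIGHT JOIN keeps every row from `txns`; unmatched rows get NULL for `accounts`'s columns.
Matching on t1.acct_id = t2.acct_id. A NULL in a compared column never satisfies the condition.
- t1[0] acct_id=3 → 1 match(es) in t2 → 1 row(s).
- t1[1] acct_id=NULL → no match.
- t1[2] acct_id=3 → 1 match(es) in t2 → 1 row(s).
- t1[3] acct_id=3 → 1 match(es) in t2 → 1 row(s).
- t1[4] acct_id=3 → 1 match(es) in t2 → 1 row(s).
- t1[5] acct_id=8 → no match.
- 5 t2 row(s) had no t1 match → kept, t1 columns NULL.

3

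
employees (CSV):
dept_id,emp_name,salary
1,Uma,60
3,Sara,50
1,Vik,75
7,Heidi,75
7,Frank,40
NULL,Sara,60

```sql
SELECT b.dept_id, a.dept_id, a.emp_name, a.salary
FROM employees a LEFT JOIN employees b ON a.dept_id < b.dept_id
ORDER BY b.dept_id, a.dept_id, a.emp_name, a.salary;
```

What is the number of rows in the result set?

11

LEFT JOIN keeps every row from `employees a`; unmatched rows get NULL for `employees b`'s columns.
Matching on a.dept_id < b.dept_id. A NULL in a compared column never satisfies the condition.
Matched pairs: 8; unmatched a rows kept: 3.
Total: 8 matched + 3 padded = 11 rows.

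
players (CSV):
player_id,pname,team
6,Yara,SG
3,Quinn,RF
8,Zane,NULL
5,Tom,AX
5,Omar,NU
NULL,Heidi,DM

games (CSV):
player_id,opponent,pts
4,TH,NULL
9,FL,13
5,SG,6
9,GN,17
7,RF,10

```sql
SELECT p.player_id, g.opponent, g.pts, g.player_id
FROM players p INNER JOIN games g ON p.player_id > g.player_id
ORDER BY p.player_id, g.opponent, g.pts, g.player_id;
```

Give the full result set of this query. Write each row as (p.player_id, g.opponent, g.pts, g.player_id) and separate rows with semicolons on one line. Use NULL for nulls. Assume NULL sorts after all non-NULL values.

(5, TH, NULL, 4); (5, TH, NULL, 4); (6, SG, 6, 5); (6, TH, NULL, 4); (8, RF, 10, 7); (8, SG, 6, 5); (8, TH, NULL, 4)

INNER JOIN keeps only pairs where the ON condition holds.
Matching on p.player_id > g.player_id. A NULL in a compared column never satisfies the condition.
- p row (player_id=6): matches 2 g row(s) → 2 output row(s).
- p row (player_id=3): no match → dropped.
- p row (player_id=8): matches 3 g row(s) → 3 output row(s).
- p row (player_id=5): matches 1 g row(s) → 1 output row(s).
- p row (player_id=5): matches 1 g row(s) → 1 output row(s).
- p row (player_id=NULL): no match → dropped.
After projecting and ordering:
p.player_id | g.opponent | g.pts | g.player_id
5 | TH | NULL | 4
5 | TH | NULL | 4
6 | SG | 6 | 5
6 | TH | NULL | 4
8 | RF | 10 | 7
8 | SG | 6 | 5
8 | TH | NULL | 4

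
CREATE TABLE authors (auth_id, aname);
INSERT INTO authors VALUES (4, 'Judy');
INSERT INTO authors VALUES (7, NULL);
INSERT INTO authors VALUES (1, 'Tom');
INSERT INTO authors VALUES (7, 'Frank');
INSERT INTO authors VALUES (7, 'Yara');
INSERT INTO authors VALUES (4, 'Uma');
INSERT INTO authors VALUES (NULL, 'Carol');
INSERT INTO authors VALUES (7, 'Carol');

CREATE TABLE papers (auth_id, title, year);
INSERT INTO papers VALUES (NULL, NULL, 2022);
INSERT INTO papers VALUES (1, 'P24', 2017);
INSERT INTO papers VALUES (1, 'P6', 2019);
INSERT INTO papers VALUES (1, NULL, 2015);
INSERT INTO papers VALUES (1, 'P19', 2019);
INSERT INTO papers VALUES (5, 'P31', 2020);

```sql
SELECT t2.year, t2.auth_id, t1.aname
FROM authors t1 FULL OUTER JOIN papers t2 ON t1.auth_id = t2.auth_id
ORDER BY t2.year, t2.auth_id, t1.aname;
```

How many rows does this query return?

13

FULL OUTER JOIN keeps every row from both sides; unmatched rows get NULL for the other side's columns.
Matching on t1.auth_id = t2.auth_id. A NULL in a compared column never satisfies the condition.
- auth_id=4: no t2 row matches, row kept with t2 columns NULL.
- auth_id=7: no t2 row matches, row kept with t2 columns NULL.
- auth_id=1: 4 matching t2 row(s), so 4 row(s) emitted.
- auth_id=7: no t2 row matches, row kept with t2 columns NULL.
- auth_id=7: no t2 row matches, row kept with t2 columns NULL.
- auth_id=4: no t2 row matches, row kept with t2 columns NULL.
- auth_id=NULL: no t2 row matches, row kept with t2 columns NULL.
- auth_id=7: no t2 row matches, row kept with t2 columns NULL.
- plus 2 unmatched t2 row(s), each kept with NULL t1 columns.
Total: 4 matched + 9 padded = 13 rows.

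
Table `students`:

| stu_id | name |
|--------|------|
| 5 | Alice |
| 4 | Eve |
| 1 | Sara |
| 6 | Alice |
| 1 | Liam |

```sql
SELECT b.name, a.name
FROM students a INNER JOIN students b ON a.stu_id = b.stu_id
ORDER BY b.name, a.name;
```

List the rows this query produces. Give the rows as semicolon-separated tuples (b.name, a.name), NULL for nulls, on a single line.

(Alice, Alice); (Alice, Alice); (Eve, Eve); (Liam, Liam); (Liam, Sara); (Sara, Liam); (Sara, Sara)

INNER JOIN keeps only pairs where the ON condition holds.
Matching on a.stu_id = b.stu_id.
- a row (stu_id=5): matches 1 b row(s) → 1 output row(s).
- a row (stu_id=4): matches 1 b row(s) → 1 output row(s).
- a row (stu_id=1): matches 2 b row(s) → 2 output row(s).
- a row (stu_id=6): matches 1 b row(s) → 1 output row(s).
- a row (stu_id=1): matches 2 b row(s) → 2 output row(s).
After projecting and ordering:
b.name | a.name
Alice | Alice
Alice | Alice
Eve | Eve
Liam | Liam
Liam | Sara
Sara | Liam
Sara | Sara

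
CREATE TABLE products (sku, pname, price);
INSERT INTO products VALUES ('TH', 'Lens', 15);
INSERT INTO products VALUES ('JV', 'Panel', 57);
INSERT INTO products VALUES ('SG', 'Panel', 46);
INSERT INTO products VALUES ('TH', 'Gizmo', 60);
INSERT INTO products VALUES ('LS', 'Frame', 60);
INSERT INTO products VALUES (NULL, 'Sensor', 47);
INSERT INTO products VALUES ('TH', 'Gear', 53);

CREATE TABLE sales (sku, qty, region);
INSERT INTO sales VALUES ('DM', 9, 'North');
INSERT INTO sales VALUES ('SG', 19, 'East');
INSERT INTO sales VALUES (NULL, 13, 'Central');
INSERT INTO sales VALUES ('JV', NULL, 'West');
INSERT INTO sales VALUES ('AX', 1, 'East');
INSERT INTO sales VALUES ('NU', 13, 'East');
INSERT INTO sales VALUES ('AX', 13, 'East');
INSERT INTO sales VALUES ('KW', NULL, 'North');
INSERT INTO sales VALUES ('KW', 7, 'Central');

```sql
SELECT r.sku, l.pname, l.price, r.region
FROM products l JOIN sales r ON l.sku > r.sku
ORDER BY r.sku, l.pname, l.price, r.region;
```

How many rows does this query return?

INNER JOIN keeps only pairs where the ON condition holds.
Matching on l.sku > r.sku. A NULL in a compared column never satisfies the condition.
- l[0] sku=TH → 8 match(es) in r → 8 row(s).
- l[1] sku=JV → 3 match(es) in r → 3 row(s).
- l[2] sku=SG → 7 match(es) in r → 7 row(s).
- l[3] sku=TH → 8 match(es) in r → 8 row(s).
- l[4] sku=LS → 6 match(es) in r → 6 row(s).
- l[5] sku=NULL → no match; dropped.
- l[6] sku=TH → 8 match(es) in r → 8 row(s).
Total: 40 rows.

40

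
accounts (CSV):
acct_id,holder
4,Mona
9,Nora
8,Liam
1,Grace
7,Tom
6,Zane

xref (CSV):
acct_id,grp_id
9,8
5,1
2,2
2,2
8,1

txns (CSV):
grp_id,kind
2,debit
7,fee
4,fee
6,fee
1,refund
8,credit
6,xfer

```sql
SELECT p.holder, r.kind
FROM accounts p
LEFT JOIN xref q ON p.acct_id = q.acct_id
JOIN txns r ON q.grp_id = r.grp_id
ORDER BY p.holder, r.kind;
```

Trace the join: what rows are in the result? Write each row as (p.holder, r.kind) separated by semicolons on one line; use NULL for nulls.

Step 1 — p LEFT JOIN q on acct_id → 6 row(s).
Then INNER JOIN `txns r` on grp_id: keep only rows whose q.grp_id appears in r.

(Liam, refund); (Nora, credit)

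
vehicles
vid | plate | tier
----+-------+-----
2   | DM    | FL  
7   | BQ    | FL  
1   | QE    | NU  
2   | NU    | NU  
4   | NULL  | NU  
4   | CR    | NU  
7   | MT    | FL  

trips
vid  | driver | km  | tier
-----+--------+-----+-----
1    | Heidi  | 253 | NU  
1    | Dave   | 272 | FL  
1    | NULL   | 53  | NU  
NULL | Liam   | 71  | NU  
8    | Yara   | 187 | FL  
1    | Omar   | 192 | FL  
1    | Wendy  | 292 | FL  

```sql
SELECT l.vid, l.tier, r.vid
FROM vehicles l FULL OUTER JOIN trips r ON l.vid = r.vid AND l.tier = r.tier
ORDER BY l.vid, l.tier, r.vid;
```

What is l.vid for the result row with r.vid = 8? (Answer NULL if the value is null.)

FULL OUTER JOIN keeps every row from both sides; unmatched rows get NULL for the other side's columns.
Matching on l.vid = r.vid AND l.tier = r.tier. A NULL in a compared column never satisfies the condition.
- l row (vid=2, tier=FL): no match → kept, r columns NULL.
- l row (vid=7, tier=FL): no match → kept, r columns NULL.
- l row (vid=1, tier=NU): matches 2 r row(s) → 2 output row(s).
- l row (vid=2, tier=NU): no match → kept, r columns NULL.
- l row (vid=4, tier=NU): no match → kept, r columns NULL.
- l row (vid=4, tier=NU): no match → kept, r columns NULL.
- l row (vid=7, tier=FL): no match → kept, r columns NULL.
- plus 5 unmatched r row(s), each kept with NULL l columns.

NULL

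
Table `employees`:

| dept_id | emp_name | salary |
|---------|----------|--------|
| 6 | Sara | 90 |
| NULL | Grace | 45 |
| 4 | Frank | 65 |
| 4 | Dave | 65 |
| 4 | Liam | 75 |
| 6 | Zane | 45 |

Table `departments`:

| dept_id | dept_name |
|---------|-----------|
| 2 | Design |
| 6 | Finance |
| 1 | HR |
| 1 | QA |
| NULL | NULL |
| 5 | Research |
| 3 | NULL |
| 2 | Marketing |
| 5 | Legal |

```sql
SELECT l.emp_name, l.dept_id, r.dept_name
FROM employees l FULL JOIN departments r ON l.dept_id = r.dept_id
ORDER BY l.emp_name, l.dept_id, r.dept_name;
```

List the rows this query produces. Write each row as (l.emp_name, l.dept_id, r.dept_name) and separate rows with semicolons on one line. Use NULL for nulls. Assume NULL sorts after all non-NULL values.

(Dave, 4, NULL); (Frank, 4, NULL); (Grace, NULL, NULL); (Liam, 4, NULL); (Sara, 6, Finance); (Zane, 6, Finance); (NULL, NULL, Design); (NULL, NULL, HR); (NULL, NULL, Legal); (NULL, NULL, Marketing); (NULL, NULL, QA); (NULL, NULL, Research); (NULL, NULL, NULL); (NULL, NULL, NULL)

FULL OUTER JOIN keeps every row from both sides; unmatched rows get NULL for the other side's columns.
Matching on l.dept_id = r.dept_id. A NULL in a compared column never satisfies the condition.
- dept_id=6: 1 matching r row(s), so 1 row(s) emitted.
- dept_id=NULL: no r row matches, row kept with r columns NULL.
- dept_id=4: no r row matches, row kept with r columns NULL.
- dept_id=4: no r row matches, row kept with r columns NULL.
- dept_id=4: no r row matches, row kept with r columns NULL.
- dept_id=6: 1 matching r row(s), so 1 row(s) emitted.
- 8 r row(s) had no l match → kept, l columns NULL.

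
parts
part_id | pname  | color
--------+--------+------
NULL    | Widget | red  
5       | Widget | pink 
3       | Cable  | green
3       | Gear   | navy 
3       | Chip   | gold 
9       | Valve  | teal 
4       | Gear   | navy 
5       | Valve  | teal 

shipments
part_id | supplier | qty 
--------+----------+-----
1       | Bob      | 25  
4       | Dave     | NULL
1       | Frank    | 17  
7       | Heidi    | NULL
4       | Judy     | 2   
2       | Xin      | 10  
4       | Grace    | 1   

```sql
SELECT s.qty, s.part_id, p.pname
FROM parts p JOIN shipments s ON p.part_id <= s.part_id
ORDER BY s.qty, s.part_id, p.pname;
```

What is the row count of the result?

18

INNER JOIN keeps only pairs where the ON condition holds.
Matching on p.part_id <= s.part_id. A NULL in a compared column never satisfies the condition.
Matched pairs: 18.
Total: 18 rows.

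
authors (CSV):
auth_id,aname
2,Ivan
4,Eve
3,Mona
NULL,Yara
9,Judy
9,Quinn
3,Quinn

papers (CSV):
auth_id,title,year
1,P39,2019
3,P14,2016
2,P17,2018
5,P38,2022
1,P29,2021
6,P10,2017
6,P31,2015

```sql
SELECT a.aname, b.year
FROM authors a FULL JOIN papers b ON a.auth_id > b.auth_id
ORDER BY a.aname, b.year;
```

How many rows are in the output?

FULL OUTER JOIN keeps every row from both sides; unmatched rows get NULL for the other side's columns.
Matching on a.auth_id > b.auth_id. A NULL in a compared column never satisfies the condition.
Matched pairs: 26; unmatched a rows kept: 1; unmatched b rows kept: 0.
Total: 26 matched + 1 padded = 27 rows.

27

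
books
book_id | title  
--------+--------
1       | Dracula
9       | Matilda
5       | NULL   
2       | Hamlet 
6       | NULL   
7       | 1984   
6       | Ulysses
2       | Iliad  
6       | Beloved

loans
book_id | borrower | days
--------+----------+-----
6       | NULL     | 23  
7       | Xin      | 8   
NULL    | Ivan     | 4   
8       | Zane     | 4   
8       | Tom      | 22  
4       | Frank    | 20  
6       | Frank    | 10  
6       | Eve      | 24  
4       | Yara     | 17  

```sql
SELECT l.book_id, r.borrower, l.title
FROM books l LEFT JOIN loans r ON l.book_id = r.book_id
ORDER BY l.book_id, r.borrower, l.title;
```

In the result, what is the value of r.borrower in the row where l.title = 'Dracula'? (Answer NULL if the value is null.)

LEFT JOIN keeps every row from `books`; unmatched rows get NULL for `loans`'s columns.
Matching on l.book_id = r.book_id. A NULL in a compared column never satisfies the condition.
- l[0] book_id=1 → no match; kept with NULLs on the r side.
- l[1] book_id=9 → no match; kept with NULLs on the r side.
- l[2] book_id=5 → no match; kept with NULLs on the r side.
- l[3] book_id=2 → no match; kept with NULLs on the r side.
- l[4] book_id=6 → 3 match(es) in r → 3 row(s).
- l[5] book_id=7 → 1 match(es) in r → 1 row(s).
- l[6] book_id=6 → 3 match(es) in r → 3 row(s).
- l[7] book_id=2 → no match; kept with NULLs on the r side.
- l[8] book_id=6 → 3 match(es) in r → 3 row(s).

NULL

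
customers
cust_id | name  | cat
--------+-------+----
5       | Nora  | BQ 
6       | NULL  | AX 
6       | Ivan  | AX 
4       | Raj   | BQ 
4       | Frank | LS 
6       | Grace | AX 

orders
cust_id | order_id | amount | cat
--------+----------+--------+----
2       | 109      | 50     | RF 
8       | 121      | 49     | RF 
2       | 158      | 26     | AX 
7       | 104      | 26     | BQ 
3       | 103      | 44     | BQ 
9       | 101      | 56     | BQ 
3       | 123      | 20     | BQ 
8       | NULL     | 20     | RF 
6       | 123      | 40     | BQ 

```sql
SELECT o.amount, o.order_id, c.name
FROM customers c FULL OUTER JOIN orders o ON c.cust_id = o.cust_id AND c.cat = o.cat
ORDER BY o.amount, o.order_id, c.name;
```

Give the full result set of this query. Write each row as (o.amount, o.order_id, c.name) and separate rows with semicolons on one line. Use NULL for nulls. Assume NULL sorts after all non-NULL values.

FULL OUTER JOIN keeps every row from both sides; unmatched rows get NULL for the other side's columns.
Matching on c.cust_id = o.cust_id AND c.cat = o.cat.
- c (cust_id=5, cat=BQ) has no partner → padded with NULL.
- c (cust_id=6, cat=AX) has no partner → padded with NULL.
- c (cust_id=6, cat=AX) has no partner → padded with NULL.
- c (cust_id=4, cat=BQ) has no partner → padded with NULL.
- c (cust_id=4, cat=LS) has no partner → padded with NULL.
- c (cust_id=6, cat=AX) has no partner → padded with NULL.
- 9 row(s) from o found no c partner → padded with NULL.

(20, 123, NULL); (20, NULL, NULL); (26, 104, NULL); (26, 158, NULL); (40, 123, NULL); (44, 103, NULL); (49, 121, NULL); (50, 109, NULL); (56, 101, NULL); (NULL, NULL, Frank); (NULL, NULL, Grace); (NULL, NULL, Ivan); (NULL, NULL, Nora); (NULL, NULL, Raj); (NULL, NULL, NULL)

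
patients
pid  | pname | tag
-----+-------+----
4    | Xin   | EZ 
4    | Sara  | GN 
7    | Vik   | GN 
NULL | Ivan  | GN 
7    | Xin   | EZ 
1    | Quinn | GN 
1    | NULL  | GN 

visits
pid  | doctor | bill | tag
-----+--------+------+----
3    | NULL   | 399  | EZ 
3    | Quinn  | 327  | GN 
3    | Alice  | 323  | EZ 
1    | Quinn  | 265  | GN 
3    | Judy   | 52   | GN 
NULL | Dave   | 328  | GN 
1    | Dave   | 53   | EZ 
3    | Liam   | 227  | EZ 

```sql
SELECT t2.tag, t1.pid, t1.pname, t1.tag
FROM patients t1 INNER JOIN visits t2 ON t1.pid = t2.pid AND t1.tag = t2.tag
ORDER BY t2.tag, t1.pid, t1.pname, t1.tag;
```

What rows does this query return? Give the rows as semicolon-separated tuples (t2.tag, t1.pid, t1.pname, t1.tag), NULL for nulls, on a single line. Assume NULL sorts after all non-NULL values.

INNER JOIN keeps only pairs where the ON condition holds.
Matching on t1.pid = t2.pid AND t1.tag = t2.tag. A NULL in a compared column never satisfies the condition.
Matched pairs: 2.

(GN, 1, Quinn, GN); (GN, 1, NULL, GN)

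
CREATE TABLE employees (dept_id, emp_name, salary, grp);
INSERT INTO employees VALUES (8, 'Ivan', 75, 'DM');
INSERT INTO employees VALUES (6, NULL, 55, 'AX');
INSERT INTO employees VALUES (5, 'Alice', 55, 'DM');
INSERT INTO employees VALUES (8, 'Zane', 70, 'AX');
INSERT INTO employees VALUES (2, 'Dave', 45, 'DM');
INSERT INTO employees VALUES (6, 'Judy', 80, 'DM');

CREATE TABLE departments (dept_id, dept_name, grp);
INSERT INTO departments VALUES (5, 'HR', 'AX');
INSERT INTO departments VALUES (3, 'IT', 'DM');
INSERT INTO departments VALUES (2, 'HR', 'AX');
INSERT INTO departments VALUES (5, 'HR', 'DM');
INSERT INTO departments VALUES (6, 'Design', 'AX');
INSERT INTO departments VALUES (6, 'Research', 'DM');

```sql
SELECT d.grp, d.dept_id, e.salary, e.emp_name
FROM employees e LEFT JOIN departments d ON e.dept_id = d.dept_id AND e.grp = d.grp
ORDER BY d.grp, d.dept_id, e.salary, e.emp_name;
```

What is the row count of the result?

6

LEFT JOIN keeps every row from `employees`; unmatched rows get NULL for `departments`'s columns.
Matching on e.dept_id = d.dept_id AND e.grp = d.grp.
- e row (dept_id=8, grp=DM): no match → kept, d columns NULL.
- e row (dept_id=6, grp=AX): matches 1 d row(s) → 1 output row(s).
- e row (dept_id=5, grp=DM): matches 1 d row(s) → 1 output row(s).
- e row (dept_id=8, grp=AX): no match → kept, d columns NULL.
- e row (dept_id=2, grp=DM): no match → kept, d columns NULL.
- e row (dept_id=6, grp=DM): matches 1 d row(s) → 1 output row(s).
Total: 3 matched + 3 padded = 6 rows.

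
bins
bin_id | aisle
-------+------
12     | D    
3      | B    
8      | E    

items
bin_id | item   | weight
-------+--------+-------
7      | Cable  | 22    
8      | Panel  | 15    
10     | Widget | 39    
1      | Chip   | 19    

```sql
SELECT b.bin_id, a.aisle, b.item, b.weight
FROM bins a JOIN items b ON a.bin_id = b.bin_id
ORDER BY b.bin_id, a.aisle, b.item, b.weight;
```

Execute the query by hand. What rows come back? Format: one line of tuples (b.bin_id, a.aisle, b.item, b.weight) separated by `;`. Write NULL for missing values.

INNER JOIN keeps only pairs where the ON condition holds.
Matching on a.bin_id = b.bin_id.
- bin_id=12: no matching b row, dropped.
- bin_id=3: no matching b row, dropped.
- bin_id=8: 1 matching b row(s), so 1 row(s) emitted.
After projecting and ordering:
b.bin_id | a.aisle | b.item | b.weight
8 | E | Panel | 15

(8, E, Panel, 15)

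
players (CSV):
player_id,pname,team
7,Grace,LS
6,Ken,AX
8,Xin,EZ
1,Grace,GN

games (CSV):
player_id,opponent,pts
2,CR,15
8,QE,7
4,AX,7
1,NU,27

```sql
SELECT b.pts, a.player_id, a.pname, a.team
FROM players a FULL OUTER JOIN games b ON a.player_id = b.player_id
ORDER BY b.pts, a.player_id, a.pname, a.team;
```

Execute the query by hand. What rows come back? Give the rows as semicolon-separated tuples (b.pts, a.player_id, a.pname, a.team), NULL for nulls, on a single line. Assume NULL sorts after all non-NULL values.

FULL OUTER JOIN keeps every row from both sides; unmatched rows get NULL for the other side's columns.
Matching on a.player_id = b.player_id.
- a[0] player_id=7 → no match; kept with NULLs on the b side.
- a[1] player_id=6 → no match; kept with NULLs on the b side.
- a[2] player_id=8 → 1 match(es) in b → 1 row(s).
- a[3] player_id=1 → 1 match(es) in b → 1 row(s).
- plus 2 unmatched b row(s), each kept with NULL a columns.
After projecting and ordering:
b.pts | a.player_id | a.pname | a.team
7 | 8 | Xin | EZ
7 | NULL | NULL | NULL
15 | NULL | NULL | NULL
27 | 1 | Grace | GN
NULL | 6 | Ken | AX
NULL | 7 | Grace | LS

(7, 8, Xin, EZ); (7, NULL, NULL, NULL); (15, NULL, NULL, NULL); (27, 1, Grace, GN); (NULL, 6, Ken, AX); (NULL, 7, Grace, LS)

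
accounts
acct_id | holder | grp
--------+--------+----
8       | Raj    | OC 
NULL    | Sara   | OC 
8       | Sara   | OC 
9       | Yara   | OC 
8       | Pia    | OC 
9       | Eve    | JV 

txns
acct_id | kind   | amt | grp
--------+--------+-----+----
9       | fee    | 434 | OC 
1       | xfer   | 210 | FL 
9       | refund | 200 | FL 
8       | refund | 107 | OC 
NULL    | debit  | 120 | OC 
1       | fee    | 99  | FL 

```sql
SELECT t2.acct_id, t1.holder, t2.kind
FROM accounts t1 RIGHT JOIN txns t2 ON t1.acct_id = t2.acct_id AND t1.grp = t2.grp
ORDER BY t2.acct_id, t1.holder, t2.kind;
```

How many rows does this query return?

RIGHT JOIN keeps every row from `txns`; unmatched rows get NULL for `accounts`'s columns.
Matching on t1.acct_id = t2.acct_id AND t1.grp = t2.grp. A NULL in a compared column never satisfies the condition.
- t1 (acct_id=8, grp=OC) pairs with 1 row(s) of t2.
- t1 (acct_id=NULL, grp=OC) has no partner in t2.
- t1 (acct_id=8, grp=OC) pairs with 1 row(s) of t2.
- t1 (acct_id=9, grp=OC) pairs with 1 row(s) of t2.
- t1 (acct_id=8, grp=OC) pairs with 1 row(s) of t2.
- t1 (acct_id=9, grp=JV) has no partner in t2.
- 4 row(s) from t2 found no t1 partner → padded with NULL.
Total: 4 matched + 4 padded = 8 rows.

8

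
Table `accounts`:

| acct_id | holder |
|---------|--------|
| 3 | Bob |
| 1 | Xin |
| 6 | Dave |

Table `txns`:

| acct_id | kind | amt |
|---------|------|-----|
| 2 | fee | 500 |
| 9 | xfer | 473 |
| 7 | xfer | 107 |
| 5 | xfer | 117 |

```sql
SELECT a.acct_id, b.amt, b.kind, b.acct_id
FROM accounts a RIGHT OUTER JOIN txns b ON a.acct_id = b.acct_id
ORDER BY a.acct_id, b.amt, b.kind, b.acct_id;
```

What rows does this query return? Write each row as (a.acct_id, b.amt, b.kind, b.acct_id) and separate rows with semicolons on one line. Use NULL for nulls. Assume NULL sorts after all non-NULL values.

RIGHT JOIN keeps every row from `txns`; unmatched rows get NULL for `accounts`'s columns.
Matching on a.acct_id = b.acct_id.
Matched pairs: 0; unmatched b rows kept: 4.

(NULL, 107, xfer, 7); (NULL, 117, xfer, 5); (NULL, 473, xfer, 9); (NULL, 500, fee, 2)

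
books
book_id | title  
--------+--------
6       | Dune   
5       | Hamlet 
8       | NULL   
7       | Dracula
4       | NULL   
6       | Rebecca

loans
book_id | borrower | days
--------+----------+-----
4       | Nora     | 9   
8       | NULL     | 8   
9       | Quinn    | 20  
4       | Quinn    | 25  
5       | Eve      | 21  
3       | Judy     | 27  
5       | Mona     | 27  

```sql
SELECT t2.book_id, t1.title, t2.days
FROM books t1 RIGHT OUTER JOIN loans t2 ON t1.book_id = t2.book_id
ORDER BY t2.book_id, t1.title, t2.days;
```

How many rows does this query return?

7

RIGHT JOIN keeps every row from `loans`; unmatched rows get NULL for `books`'s columns.
Matching on t1.book_id = t2.book_id.
- t1 (book_id=6) has no partner in t2.
- t1 (book_id=5) pairs with 2 row(s) of t2.
- t1 (book_id=8) pairs with 1 row(s) of t2.
- t1 (book_id=7) has no partner in t2.
- t1 (book_id=4) pairs with 2 row(s) of t2.
- t1 (book_id=6) has no partner in t2.
- 2 t2 row(s) had no t1 match → kept, t1 columns NULL.
Total: 5 matched + 2 padded = 7 rows.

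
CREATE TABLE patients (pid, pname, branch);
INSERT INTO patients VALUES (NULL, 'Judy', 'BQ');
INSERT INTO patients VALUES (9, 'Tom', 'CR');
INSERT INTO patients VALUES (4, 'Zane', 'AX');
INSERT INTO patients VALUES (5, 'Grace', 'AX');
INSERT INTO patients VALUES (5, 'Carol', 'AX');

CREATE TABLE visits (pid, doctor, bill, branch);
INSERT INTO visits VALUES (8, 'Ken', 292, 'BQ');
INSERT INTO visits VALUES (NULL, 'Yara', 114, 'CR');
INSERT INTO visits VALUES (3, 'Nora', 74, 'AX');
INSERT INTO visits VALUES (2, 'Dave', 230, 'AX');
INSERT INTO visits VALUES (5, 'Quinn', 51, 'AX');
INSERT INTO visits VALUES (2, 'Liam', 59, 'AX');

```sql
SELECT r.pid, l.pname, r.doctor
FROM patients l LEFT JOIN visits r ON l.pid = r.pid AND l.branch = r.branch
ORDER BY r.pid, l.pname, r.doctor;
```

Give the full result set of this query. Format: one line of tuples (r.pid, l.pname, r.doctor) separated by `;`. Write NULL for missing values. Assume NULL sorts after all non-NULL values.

(5, Carol, Quinn); (5, Grace, Quinn); (NULL, Judy, NULL); (NULL, Tom, NULL); (NULL, Zane, NULL)

LEFT JOIN keeps every row from `patients`; unmatched rows get NULL for `visits`'s columns.
Matching on l.pid = r.pid AND l.branch = r.branch. A NULL in a compared column never satisfies the condition.
- l[0] pid=NULL, branch=BQ → no match; kept with NULLs on the r side.
- l[1] pid=9, branch=CR → no match; kept with NULLs on the r side.
- l[2] pid=4, branch=AX → no match; kept with NULLs on the r side.
- l[3] pid=5, branch=AX → 1 match(es) in r → 1 row(s).
- l[4] pid=5, branch=AX → 1 match(es) in r → 1 row(s).
After projecting and ordering:
r.pid | l.pname | r.doctor
5 | Carol | Quinn
5 | Grace | Quinn
NULL | Judy | NULL
NULL | Tom | NULL
NULL | Zane | NULL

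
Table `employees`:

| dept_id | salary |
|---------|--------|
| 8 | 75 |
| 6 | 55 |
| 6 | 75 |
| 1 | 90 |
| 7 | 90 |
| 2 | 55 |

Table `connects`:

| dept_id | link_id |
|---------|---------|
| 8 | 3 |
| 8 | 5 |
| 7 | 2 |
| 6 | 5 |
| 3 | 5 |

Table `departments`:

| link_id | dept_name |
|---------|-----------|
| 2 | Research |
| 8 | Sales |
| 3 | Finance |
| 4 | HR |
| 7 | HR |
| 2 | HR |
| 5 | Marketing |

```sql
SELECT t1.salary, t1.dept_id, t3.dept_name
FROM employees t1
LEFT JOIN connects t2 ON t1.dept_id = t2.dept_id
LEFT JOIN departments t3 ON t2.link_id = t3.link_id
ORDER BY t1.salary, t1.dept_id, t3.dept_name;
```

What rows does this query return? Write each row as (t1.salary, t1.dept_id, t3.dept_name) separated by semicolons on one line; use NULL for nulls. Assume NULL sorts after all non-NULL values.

(55, 2, NULL); (55, 6, Marketing); (75, 6, Marketing); (75, 8, Finance); (75, 8, Marketing); (90, 1, NULL); (90, 7, HR); (90, 7, Research)

Joins associate left-to-right: employees LEFT JOIN connects on dept_id gives 7 intermediate row(s).
Then LEFT JOIN `departments t3` on link_id: each of those 7 rows is kept; rows whose t2.link_id has no match in t3 get NULL for t3's columns.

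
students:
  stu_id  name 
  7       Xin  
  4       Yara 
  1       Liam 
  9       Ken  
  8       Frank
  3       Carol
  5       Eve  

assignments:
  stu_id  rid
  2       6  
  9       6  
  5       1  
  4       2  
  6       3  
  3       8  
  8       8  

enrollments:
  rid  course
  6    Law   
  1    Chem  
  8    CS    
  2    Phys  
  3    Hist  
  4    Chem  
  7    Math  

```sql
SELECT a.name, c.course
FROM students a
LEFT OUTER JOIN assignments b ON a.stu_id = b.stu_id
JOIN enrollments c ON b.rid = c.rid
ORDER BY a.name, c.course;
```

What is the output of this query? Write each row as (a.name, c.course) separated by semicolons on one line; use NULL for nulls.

(Carol, CS); (Eve, Chem); (Frank, CS); (Ken, Law); (Yara, Phys)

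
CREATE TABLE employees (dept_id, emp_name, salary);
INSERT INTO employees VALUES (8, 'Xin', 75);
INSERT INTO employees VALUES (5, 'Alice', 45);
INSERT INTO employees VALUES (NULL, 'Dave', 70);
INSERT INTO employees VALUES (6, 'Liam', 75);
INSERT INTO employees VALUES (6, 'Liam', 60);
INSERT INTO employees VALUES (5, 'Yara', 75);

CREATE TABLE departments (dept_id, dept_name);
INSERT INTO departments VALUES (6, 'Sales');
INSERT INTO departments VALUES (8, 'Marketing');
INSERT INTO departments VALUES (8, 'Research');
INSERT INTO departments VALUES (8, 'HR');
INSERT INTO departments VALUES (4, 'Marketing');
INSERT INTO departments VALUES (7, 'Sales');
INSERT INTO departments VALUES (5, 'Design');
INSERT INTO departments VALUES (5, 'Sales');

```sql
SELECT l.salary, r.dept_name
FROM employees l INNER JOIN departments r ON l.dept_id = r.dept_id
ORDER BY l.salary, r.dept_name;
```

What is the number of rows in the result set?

9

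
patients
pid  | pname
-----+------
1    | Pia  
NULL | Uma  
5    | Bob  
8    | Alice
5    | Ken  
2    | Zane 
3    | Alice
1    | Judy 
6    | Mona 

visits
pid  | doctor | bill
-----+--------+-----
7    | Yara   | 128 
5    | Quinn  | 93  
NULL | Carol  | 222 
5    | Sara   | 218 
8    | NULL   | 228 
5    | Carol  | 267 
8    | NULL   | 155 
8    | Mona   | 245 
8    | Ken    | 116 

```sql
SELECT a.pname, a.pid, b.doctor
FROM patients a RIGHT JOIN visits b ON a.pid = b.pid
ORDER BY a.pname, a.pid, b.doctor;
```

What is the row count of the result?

12

RIGHT JOIN keeps every row from `visits`; unmatched rows get NULL for `patients`'s columns.
Matching on a.pid = b.pid. A NULL in a compared column never satisfies the condition.
- a (pid=1) has no partner in b.
- a (pid=NULL) has no partner in b.
- a (pid=5) pairs with 3 row(s) of b.
- a (pid=8) pairs with 4 row(s) of b.
- a (pid=5) pairs with 3 row(s) of b.
- a (pid=2) has no partner in b.
- a (pid=3) has no partner in b.
- a (pid=1) has no partner in b.
- a (pid=6) has no partner in b.
- plus 2 unmatched b row(s), each kept with NULL a columns.
Total: 10 matched + 2 padded = 12 rows.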